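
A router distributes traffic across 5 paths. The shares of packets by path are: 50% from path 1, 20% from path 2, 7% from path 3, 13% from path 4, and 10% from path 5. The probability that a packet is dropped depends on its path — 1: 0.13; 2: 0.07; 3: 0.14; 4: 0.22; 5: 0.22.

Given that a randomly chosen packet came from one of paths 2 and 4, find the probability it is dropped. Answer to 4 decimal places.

P(L|S) ≈ 0.1291

Let S = {2, 4}.
P(S) = 0.2 + 0.13 = 0.33.
P(L ∩ S) = 0.07·0.2 + 0.22·0.13 = 0.014 + 0.0286 = 0.0426.
P(L | S) = 0.0426 / 0.33 = 0.129091…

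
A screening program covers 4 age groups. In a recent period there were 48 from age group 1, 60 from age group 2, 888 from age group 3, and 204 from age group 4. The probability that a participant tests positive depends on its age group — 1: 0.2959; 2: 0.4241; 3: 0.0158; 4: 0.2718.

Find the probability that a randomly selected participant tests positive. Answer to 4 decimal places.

Total: 48 + 60 + 888 + 204 = 1200.
P(1) = 48/1200 = 0.04. P(2) = 60/1200 = 0.05. P(3) = 888/1200 = 0.74. P(4) = 204/1200 = 0.17.
P(T) = P(T|1)·P(1) + P(T|2)·P(2) + P(T|3)·P(3) + P(T|4)·P(4)
      = 0.2959·0.04 + 0.4241·0.05 + 0.0158·0.74 + 0.2718·0.17
      = 0.011836 + 0.021205 + 0.011692 + 0.046206 = 0.090939

0.0909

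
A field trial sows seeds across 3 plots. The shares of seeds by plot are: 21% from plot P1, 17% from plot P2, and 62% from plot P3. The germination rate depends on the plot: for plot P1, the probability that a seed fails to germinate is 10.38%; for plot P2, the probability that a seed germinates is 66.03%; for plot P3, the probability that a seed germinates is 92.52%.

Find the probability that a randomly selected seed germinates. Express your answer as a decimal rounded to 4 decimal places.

0.8741

P(G|P1) = 1 − 0.1038 = 0.8962.
P(G) = P(G|P1)·P(P1) + P(G|P2)·P(P2) + P(G|P3)·P(P3)
      = 0.8962·0.21 + 0.6603·0.17 + 0.9252·0.62
      = 0.188202 + 0.112251 + 0.573624 = 0.874077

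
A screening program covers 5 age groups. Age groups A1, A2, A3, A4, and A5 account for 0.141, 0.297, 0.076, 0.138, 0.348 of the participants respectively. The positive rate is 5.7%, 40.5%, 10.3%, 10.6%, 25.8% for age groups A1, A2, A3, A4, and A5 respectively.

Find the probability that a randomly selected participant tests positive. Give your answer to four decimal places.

0.2406

P(T) = P(T|A1)·P(A1) + P(T|A2)·P(A2) + P(T|A3)·P(A3) + P(T|A4)·P(A4) + P(T|A5)·P(A5)
      = 0.057·0.141 + 0.405·0.297 + 0.103·0.076 + 0.106·0.138 + 0.258·0.348
      = 0.008037 + 0.120285 + 0.007828 + 0.014628 + 0.089784 = 0.240562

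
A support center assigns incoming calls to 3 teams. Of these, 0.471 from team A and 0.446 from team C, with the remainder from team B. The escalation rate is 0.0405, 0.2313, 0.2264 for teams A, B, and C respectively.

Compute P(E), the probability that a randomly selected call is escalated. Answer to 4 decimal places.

P(E) ≈ 0.1392

P(B) = 1 − (0.471 + 0.446) = 0.083.
By the law of total probability,
P(E) = P(E|A)·P(A) + P(E|B)·P(B) + P(E|C)·P(C)
      = 0.0405·0.471 + 0.2313·0.083 + 0.2264·0.446
      = 0.0190755 + 0.0191979 + 0.1009744 = 0.1392478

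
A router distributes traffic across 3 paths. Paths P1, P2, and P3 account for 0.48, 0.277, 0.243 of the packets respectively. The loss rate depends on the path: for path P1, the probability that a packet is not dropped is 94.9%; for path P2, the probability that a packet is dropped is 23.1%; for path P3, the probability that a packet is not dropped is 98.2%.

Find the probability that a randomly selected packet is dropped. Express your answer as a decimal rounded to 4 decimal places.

P(L|P1) = 1 − 0.949 = 0.051.
P(L|P3) = 1 − 0.982 = 0.018.
Using total probability over the partition,
P(L) = P(L|P1)·P(P1) + P(L|P2)·P(P2) + P(L|P3)·P(P3)
      = 0.051·0.48 + 0.231·0.277 + 0.018·0.243
      = 0.02448 + 0.063987 + 0.004374 = 0.092841

0.0928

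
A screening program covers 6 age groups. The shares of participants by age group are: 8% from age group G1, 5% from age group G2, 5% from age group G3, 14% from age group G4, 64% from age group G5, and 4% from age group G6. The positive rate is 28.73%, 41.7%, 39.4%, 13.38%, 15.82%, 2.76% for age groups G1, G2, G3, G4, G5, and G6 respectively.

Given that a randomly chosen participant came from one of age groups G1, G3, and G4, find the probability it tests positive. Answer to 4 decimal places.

Let S = {G1, G3, G4}.
P(S) = 0.08 + 0.05 + 0.14 = 0.27.
P(T ∩ S) = 0.2873·0.08 + 0.394·0.05 + 0.1338·0.14 = 0.022984 + 0.0197 + 0.018732 = 0.061416.
P(T | S) = 0.061416 / 0.27 = 0.227467…

P(T|S) ≈ 0.2275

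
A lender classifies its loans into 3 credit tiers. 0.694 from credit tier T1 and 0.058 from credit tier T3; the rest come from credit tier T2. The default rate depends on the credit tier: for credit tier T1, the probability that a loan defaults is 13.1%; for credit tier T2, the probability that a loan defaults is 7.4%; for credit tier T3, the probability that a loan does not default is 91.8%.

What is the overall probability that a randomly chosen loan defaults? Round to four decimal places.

P(D) ≈ 0.1140

P(T2) = 1 − (0.694 + 0.058) = 0.248.
P(D|T3) = 1 − 0.918 = 0.082.
By the law of total probability,
P(D) = P(D|T1)·P(T1) + P(D|T2)·P(T2) + P(D|T3)·P(T3)
      = 0.131·0.694 + 0.074·0.248 + 0.082·0.058
      = 0.090914 + 0.018352 + 0.004756 = 0.114022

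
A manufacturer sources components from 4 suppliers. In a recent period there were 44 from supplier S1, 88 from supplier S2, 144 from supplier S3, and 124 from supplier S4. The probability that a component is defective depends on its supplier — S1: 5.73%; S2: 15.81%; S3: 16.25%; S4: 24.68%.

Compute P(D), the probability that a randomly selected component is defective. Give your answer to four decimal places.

Total: 44 + 88 + 144 + 124 = 400.
P(S1) = 44/400 = 0.11. P(S2) = 88/400 = 0.22. P(S3) = 144/400 = 0.36. P(S4) = 124/400 = 0.31.
P(D) = P(D|S1)·P(S1) + P(D|S2)·P(S2) + P(D|S3)·P(S3) + P(D|S4)·P(S4)
      = 0.0573·0.11 + 0.1581·0.22 + 0.1625·0.36 + 0.2468·0.31
      = 0.006303 + 0.034782 + 0.0585 + 0.076508 = 0.176093

0.1761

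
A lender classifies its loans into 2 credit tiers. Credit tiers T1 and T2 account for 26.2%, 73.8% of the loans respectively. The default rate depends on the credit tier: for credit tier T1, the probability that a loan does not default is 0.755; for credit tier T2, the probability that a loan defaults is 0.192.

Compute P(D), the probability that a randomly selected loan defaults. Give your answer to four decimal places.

P(D|T1) = 1 − 0.755 = 0.245.
Using total probability over the partition,
P(D) = P(D|T1)·P(T1) + P(D|T2)·P(T2)
      = 0.245·0.262 + 0.192·0.738
      = 0.06419 + 0.141696 = 0.205886

0.2059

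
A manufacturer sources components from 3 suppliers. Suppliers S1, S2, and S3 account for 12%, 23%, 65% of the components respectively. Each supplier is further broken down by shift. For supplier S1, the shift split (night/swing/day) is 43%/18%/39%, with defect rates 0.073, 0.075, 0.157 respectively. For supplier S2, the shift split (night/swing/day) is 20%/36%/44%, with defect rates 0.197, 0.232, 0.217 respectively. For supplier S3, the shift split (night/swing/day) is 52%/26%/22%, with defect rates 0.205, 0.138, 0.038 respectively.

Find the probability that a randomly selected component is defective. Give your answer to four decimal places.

P(D|S1) = 0.43·0.073 + 0.18·0.075 + 0.39·0.157 = 0.03139 + 0.0135 + 0.06123 = 0.10612
P(D|S2) = 0.2·0.197 + 0.36·0.232 + 0.44·0.217 = 0.0394 + 0.08352 + 0.09548 = 0.2184
P(D|S3) = 0.52·0.205 + 0.26·0.138 + 0.22·0.038 = 0.1066 + 0.03588 + 0.00836 = 0.15084
Then overall,
P(D) = 0.12·0.10612 + 0.23·0.2184 + 0.65·0.15084
      = 0.0127344 + 0.050232 + 0.098046 = 0.1610124

P(D) ≈ 0.1610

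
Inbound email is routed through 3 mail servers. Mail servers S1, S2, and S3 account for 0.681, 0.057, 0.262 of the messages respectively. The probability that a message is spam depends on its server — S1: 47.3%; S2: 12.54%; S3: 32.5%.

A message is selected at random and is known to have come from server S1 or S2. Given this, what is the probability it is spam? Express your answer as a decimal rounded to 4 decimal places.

0.4462

Let J = {S1, S2}.
P(J) = 0.681 + 0.057 = 0.738.
P(S ∩ J) = 0.473·0.681 + 0.1254·0.057 = 0.322113 + 0.0071478 = 0.3292608.
P(S | J) = 0.3292608 / 0.738 = 0.446153…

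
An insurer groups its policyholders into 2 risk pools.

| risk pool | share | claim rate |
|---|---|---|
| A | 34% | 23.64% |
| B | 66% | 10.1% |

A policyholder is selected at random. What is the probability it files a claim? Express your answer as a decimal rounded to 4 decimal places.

0.1470

P(C) = P(C|A)·P(A) + P(C|B)·P(B)
      = 0.2364·0.34 + 0.101·0.66
      = 0.080376 + 0.06666 = 0.147036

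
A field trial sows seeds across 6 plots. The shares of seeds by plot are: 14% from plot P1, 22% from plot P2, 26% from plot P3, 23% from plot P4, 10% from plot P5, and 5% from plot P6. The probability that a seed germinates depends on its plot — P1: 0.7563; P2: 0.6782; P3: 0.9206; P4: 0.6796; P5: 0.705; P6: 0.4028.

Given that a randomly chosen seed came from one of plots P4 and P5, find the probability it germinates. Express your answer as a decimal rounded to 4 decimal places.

Let S = {P4, P5}.
P(S) = 0.23 + 0.1 = 0.33.
P(G ∩ S) = 0.6796·0.23 + 0.705·0.1 = 0.156308 + 0.0705 = 0.226808.
P(G | S) = 0.226808 / 0.33 = 0.687297…

P(G|S) ≈ 0.6873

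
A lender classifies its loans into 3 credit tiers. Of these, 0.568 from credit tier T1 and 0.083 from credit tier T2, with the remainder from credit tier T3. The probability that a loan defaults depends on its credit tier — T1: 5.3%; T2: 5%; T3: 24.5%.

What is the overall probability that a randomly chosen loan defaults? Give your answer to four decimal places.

P(T3) = 1 − (0.568 + 0.083) = 0.349.
P(D) = P(D|T1)·P(T1) + P(D|T2)·P(T2) + P(D|T3)·P(T3)
      = 0.053·0.568 + 0.05·0.083 + 0.245·0.349
      = 0.030104 + 0.00415 + 0.085505 = 0.119759

0.1198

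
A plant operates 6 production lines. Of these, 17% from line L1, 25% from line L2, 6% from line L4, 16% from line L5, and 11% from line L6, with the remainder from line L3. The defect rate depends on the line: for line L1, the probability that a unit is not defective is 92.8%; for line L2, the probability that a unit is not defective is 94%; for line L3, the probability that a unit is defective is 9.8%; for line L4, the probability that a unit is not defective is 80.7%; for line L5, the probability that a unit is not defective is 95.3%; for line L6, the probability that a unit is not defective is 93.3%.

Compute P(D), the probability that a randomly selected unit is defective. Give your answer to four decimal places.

P(L3) = 1 − (0.17 + 0.25 + 0.06 + 0.16 + 0.11) = 0.25.
P(D|L1) = 1 − 0.928 = 0.072.
P(D|L2) = 1 − 0.94 = 0.06.
P(D|L4) = 1 − 0.807 = 0.193.
P(D|L5) = 1 − 0.953 = 0.047.
P(D|L6) = 1 − 0.933 = 0.067.
P(D) = P(D|L1)·P(L1) + P(D|L2)·P(L2) + P(D|L3)·P(L3) + P(D|L4)·P(L4) + P(D|L5)·P(L5) + P(D|L6)·P(L6)
      = 0.072·0.17 + 0.06·0.25 + 0.098·0.25 + 0.193·0.06 + 0.047·0.16 + 0.067·0.11
      = 0.01224 + 0.015 + 0.0245 + 0.01158 + 0.00752 + 0.00737 = 0.07821

P(D) ≈ 0.0782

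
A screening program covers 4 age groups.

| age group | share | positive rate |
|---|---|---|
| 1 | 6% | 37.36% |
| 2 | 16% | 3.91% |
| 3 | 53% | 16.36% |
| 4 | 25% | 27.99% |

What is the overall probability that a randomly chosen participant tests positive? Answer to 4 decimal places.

Using total probability over the partition,
P(T) = P(T|1)·P(1) + P(T|2)·P(2) + P(T|3)·P(3) + P(T|4)·P(4)
      = 0.3736·0.06 + 0.0391·0.16 + 0.1636·0.53 + 0.2799·0.25
      = 0.022416 + 0.006256 + 0.086708 + 0.069975 = 0.185355

0.1854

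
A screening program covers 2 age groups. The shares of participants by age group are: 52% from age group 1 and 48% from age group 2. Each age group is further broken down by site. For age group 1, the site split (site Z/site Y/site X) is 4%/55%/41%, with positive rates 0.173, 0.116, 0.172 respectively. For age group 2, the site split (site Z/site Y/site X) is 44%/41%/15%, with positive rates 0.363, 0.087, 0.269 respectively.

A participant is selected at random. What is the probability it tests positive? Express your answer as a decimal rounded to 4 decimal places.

P(T|1) = 0.04·0.173 + 0.55·0.116 + 0.41·0.172 = 0.00692 + 0.0638 + 0.07052 = 0.14124
P(T|2) = 0.44·0.363 + 0.41·0.087 + 0.15·0.269 = 0.15972 + 0.03567 + 0.04035 = 0.23574
By total probability over the outer partition,
P(T) = 0.52·0.14124 + 0.48·0.23574
      = 0.0734448 + 0.1131552 = 0.1866

P(T) ≈ 0.1866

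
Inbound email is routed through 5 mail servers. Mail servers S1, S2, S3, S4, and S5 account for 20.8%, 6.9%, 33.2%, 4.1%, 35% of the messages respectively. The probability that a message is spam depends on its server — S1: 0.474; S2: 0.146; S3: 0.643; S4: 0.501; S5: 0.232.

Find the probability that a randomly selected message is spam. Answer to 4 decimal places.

0.4239

P(S) = P(S|S1)·P(S1) + P(S|S2)·P(S2) + P(S|S3)·P(S3) + P(S|S4)·P(S4) + P(S|S5)·P(S5)
      = 0.474·0.208 + 0.146·0.069 + 0.643·0.332 + 0.501·0.041 + 0.232·0.35
      = 0.098592 + 0.010074 + 0.213476 + 0.020541 + 0.0812 = 0.423883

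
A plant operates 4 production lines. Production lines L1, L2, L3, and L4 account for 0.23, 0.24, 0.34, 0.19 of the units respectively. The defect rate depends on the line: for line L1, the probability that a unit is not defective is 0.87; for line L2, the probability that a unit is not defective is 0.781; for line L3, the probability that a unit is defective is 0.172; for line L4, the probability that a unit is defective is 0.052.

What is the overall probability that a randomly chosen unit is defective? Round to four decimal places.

P(D|L1) = 1 − 0.87 = 0.13.
P(D|L2) = 1 − 0.781 = 0.219.
P(D) = P(D|L1)·P(L1) + P(D|L2)·P(L2) + P(D|L3)·P(L3) + P(D|L4)·P(L4)
      = 0.13·0.23 + 0.219·0.24 + 0.172·0.34 + 0.052·0.19
      = 0.0299 + 0.05256 + 0.05848 + 0.00988 = 0.15082

0.1508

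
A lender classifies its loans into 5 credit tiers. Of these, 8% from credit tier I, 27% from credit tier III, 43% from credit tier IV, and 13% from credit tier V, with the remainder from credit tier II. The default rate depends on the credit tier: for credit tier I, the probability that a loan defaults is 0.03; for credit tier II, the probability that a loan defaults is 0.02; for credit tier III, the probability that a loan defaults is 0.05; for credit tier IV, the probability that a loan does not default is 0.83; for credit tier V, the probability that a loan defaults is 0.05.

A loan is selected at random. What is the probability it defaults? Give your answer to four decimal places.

P(D) ≈ 0.0973

P(II) = 1 − (0.08 + 0.27 + 0.43 + 0.13) = 0.09.
P(D|IV) = 1 − 0.83 = 0.17.
P(D) = P(D|I)·P(I) + P(D|II)·P(II) + P(D|III)·P(III) + P(D|IV)·P(IV) + P(D|V)·P(V)
      = 0.03·0.08 + 0.02·0.09 + 0.05·0.27 + 0.17·0.43 + 0.05·0.13
      = 0.0024 + 0.0018 + 0.0135 + 0.0731 + 0.0065 = 0.0973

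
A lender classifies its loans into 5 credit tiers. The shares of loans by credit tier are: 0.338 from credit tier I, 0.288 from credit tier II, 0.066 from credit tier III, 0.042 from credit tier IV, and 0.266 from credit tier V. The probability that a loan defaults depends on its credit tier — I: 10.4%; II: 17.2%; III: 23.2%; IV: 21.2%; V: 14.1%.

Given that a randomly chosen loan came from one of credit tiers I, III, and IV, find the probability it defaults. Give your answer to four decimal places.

Let S = {I, III, IV}.
P(S) = 0.338 + 0.066 + 0.042 = 0.446.
P(D ∩ S) = 0.104·0.338 + 0.232·0.066 + 0.212·0.042 = 0.035152 + 0.015312 + 0.008904 = 0.059368.
P(D | S) = 0.059368 / 0.446 = 0.133112…

0.1331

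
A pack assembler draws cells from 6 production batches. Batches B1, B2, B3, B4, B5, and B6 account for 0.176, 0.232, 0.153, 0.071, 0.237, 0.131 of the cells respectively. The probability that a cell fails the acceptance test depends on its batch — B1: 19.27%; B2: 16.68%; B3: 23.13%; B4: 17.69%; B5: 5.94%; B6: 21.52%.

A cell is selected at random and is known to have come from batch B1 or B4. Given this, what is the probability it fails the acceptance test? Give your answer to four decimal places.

Let S = {B1, B4}.
P(S) = 0.176 + 0.071 = 0.247.
P(F ∩ S) = 0.1927·0.176 + 0.1769·0.071 = 0.0339152 + 0.0125599 = 0.0464751.
P(F | S) = 0.0464751 / 0.247 = 0.188158…

0.1882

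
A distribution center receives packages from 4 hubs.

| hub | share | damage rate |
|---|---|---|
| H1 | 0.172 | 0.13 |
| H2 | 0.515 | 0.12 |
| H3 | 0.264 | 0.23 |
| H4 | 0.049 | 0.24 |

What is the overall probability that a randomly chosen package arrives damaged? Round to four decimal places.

0.1566

P(D) = P(D|H1)·P(H1) + P(D|H2)·P(H2) + P(D|H3)·P(H3) + P(D|H4)·P(H4)
      = 0.13·0.172 + 0.12·0.515 + 0.23·0.264 + 0.24·0.049
      = 0.02236 + 0.0618 + 0.06072 + 0.01176 = 0.15664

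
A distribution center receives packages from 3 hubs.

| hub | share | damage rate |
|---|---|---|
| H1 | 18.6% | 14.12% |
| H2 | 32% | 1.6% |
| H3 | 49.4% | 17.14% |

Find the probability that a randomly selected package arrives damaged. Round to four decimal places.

Summing over the partition,
P(D) = P(D|H1)·P(H1) + P(D|H2)·P(H2) + P(D|H3)·P(H3)
      = 0.1412·0.186 + 0.016·0.32 + 0.1714·0.494
      = 0.0262632 + 0.00512 + 0.0846716 = 0.1160548

0.1161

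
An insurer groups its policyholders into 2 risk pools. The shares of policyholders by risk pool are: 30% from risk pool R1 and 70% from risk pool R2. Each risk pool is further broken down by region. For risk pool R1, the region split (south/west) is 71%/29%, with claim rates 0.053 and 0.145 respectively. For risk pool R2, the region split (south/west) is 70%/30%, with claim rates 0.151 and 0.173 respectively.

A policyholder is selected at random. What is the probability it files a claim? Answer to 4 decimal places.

0.1342

P(C|R1) = 0.71·0.053 + 0.29·0.145 = 0.03763 + 0.04205 = 0.07968
P(C|R2) = 0.7·0.151 + 0.3·0.173 = 0.1057 + 0.0519 = 0.1576
By total probability over the outer partition,
P(C) = 0.3·0.07968 + 0.7·0.1576
      = 0.023904 + 0.11032 = 0.134224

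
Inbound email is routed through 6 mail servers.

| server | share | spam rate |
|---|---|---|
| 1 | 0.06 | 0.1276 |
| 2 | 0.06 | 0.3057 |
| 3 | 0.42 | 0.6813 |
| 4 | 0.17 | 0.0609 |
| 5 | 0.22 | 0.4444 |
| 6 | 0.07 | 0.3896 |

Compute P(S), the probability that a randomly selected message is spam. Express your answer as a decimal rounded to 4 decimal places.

P(S) = P(S|1)·P(1) + P(S|2)·P(2) + P(S|3)·P(3) + P(S|4)·P(4) + P(S|5)·P(5) + P(S|6)·P(6)
      = 0.1276·0.06 + 0.3057·0.06 + 0.6813·0.42 + 0.0609·0.17 + 0.4444·0.22 + 0.3896·0.07
      = 0.007656 + 0.018342 + 0.286146 + 0.010353 + 0.097768 + 0.027272 = 0.447537

0.4475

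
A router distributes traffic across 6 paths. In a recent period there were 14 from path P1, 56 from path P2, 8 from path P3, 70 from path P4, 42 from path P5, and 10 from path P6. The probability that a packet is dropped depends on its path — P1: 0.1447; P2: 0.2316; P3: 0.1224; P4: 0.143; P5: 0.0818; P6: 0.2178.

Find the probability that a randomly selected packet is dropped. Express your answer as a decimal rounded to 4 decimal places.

0.1580

Total: 14 + 56 + 8 + 70 + 42 + 10 = 200.
P(P1) = 14/200 = 0.07. P(P2) = 56/200 = 0.28. P(P3) = 8/200 = 0.04. P(P4) = 70/200 = 0.35. P(P5) = 42/200 = 0.21. P(P6) = 10/200 = 0.05.
Summing over the partition,
P(L) = P(L|P1)·P(P1) + P(L|P2)·P(P2) + P(L|P3)·P(P3) + P(L|P4)·P(P4) + P(L|P5)·P(P5) + P(L|P6)·P(P6)
      = 0.1447·0.07 + 0.2316·0.28 + 0.1224·0.04 + 0.143·0.35 + 0.0818·0.21 + 0.2178·0.05
      = 0.010129 + 0.064848 + 0.004896 + 0.05005 + 0.017178 + 0.01089 = 0.157991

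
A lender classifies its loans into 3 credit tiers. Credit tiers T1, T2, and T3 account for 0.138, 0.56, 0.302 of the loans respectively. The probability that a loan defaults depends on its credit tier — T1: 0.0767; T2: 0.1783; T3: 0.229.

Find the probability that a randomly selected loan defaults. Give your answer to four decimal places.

0.1796

Summing over the partition,
P(D) = P(D|T1)·P(T1) + P(D|T2)·P(T2) + P(D|T3)·P(T3)
      = 0.0767·0.138 + 0.1783·0.56 + 0.229·0.302
      = 0.0105846 + 0.099848 + 0.069158 = 0.1795906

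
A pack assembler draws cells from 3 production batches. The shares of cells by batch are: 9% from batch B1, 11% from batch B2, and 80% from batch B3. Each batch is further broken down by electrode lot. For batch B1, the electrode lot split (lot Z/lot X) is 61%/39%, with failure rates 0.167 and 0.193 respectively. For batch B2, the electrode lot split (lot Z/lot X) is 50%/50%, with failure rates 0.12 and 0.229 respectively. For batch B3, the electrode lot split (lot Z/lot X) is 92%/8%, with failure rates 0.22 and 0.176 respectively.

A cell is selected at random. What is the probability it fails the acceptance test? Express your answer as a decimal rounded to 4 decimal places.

0.2083

P(F|B1) = 0.61·0.167 + 0.39·0.193 = 0.10187 + 0.07527 = 0.17714
P(F|B2) = 0.5·0.12 + 0.5·0.229 = 0.06 + 0.1145 = 0.1745
P(F|B3) = 0.92·0.22 + 0.08·0.176 = 0.2024 + 0.01408 = 0.21648
By total probability over the outer partition,
P(F) = 0.09·0.17714 + 0.11·0.1745 + 0.8·0.21648
      = 0.0159426 + 0.019195 + 0.173184 = 0.2083216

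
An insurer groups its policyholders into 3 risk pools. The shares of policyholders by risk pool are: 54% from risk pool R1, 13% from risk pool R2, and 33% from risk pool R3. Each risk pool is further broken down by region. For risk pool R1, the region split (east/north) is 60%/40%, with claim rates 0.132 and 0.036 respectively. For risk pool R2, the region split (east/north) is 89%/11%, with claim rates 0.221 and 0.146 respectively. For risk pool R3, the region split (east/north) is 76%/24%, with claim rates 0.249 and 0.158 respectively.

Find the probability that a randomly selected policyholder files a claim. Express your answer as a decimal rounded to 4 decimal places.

P(C|R1) = 0.6·0.132 + 0.4·0.036 = 0.0792 + 0.0144 = 0.0936
P(C|R2) = 0.89·0.221 + 0.11·0.146 = 0.19669 + 0.01606 = 0.21275
P(C|R3) = 0.76·0.249 + 0.24·0.158 = 0.18924 + 0.03792 = 0.22716
Then overall,
P(C) = 0.54·0.0936 + 0.13·0.21275 + 0.33·0.22716
      = 0.050544 + 0.0276575 + 0.0749628 = 0.1531643

P(C) ≈ 0.1532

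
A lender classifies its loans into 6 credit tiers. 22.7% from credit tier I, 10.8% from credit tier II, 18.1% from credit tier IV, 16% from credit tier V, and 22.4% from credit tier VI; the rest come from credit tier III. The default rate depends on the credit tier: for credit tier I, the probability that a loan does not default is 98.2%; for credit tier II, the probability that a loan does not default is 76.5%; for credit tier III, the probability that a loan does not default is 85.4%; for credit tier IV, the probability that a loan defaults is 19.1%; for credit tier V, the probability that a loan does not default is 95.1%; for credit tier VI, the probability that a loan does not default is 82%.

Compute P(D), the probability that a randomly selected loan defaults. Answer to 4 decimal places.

P(III) = 1 − (0.227 + 0.108 + 0.181 + 0.16 + 0.224) = 0.1.
P(D|I) = 1 − 0.982 = 0.018.
P(D|II) = 1 − 0.765 = 0.235.
P(D|III) = 1 − 0.854 = 0.146.
P(D|V) = 1 − 0.951 = 0.049.
P(D|VI) = 1 − 0.82 = 0.18.
P(D) = P(D|I)·P(I) + P(D|II)·P(II) + P(D|III)·P(III) + P(D|IV)·P(IV) + P(D|V)·P(V) + P(D|VI)·P(VI)
      = 0.018·0.227 + 0.235·0.108 + 0.146·0.1 + 0.191·0.181 + 0.049·0.16 + 0.18·0.224
      = 0.004086 + 0.02538 + 0.0146 + 0.034571 + 0.00784 + 0.04032 = 0.126797

0.1268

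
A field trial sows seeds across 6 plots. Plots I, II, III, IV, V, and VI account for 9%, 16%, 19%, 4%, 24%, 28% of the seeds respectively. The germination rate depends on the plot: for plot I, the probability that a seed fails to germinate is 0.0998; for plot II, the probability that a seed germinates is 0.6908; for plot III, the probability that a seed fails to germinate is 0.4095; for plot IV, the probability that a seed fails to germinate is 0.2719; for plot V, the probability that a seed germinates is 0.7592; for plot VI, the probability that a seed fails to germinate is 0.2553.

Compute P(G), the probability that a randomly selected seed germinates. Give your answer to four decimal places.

P(G|I) = 1 − 0.0998 = 0.9002.
P(G|III) = 1 − 0.4095 = 0.5905.
P(G|IV) = 1 − 0.2719 = 0.7281.
P(G|VI) = 1 − 0.2553 = 0.7447.
P(G) = P(G|I)·P(I) + P(G|II)·P(II) + P(G|III)·P(III) + P(G|IV)·P(IV) + P(G|V)·P(V) + P(G|VI)·P(VI)
      = 0.9002·0.09 + 0.6908·0.16 + 0.5905·0.19 + 0.7281·0.04 + 0.7592·0.24 + 0.7447·0.28
      = 0.081018 + 0.110528 + 0.112195 + 0.029124 + 0.182208 + 0.208516 = 0.723589

P(G) ≈ 0.7236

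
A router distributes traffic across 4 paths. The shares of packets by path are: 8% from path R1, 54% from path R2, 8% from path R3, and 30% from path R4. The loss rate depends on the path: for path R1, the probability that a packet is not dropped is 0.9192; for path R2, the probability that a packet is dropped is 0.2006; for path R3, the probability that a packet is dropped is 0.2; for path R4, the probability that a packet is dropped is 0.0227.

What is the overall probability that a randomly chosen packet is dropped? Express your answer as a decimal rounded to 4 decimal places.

P(L|R1) = 1 − 0.9192 = 0.0808.
Summing over the partition,
P(L) = P(L|R1)·P(R1) + P(L|R2)·P(R2) + P(L|R3)·P(R3) + P(L|R4)·P(R4)
      = 0.0808·0.08 + 0.2006·0.54 + 0.2·0.08 + 0.0227·0.3
      = 0.006464 + 0.108324 + 0.016 + 0.00681 = 0.137598

P(L) ≈ 0.1376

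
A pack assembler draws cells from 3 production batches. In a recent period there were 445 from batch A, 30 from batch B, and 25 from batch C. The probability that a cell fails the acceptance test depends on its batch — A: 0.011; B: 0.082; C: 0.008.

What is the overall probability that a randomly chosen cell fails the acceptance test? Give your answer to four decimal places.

0.0151

Total: 445 + 30 + 25 = 500.
P(A) = 445/500 = 0.89. P(B) = 30/500 = 0.06. P(C) = 25/500 = 0.05.
P(F) = P(F|A)·P(A) + P(F|B)·P(B) + P(F|C)·P(C)
      = 0.011·0.89 + 0.082·0.06 + 0.008·0.05
      = 0.00979 + 0.00492 + 0.0004 = 0.01511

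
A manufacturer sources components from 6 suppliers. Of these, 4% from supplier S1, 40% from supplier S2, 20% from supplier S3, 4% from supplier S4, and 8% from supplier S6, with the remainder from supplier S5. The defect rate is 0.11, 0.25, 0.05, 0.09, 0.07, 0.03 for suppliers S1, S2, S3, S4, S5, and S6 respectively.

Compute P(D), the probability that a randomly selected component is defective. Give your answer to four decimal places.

P(S5) = 1 − (0.04 + 0.4 + 0.2 + 0.04 + 0.08) = 0.24.
P(D) = P(D|S1)·P(S1) + P(D|S2)·P(S2) + P(D|S3)·P(S3) + P(D|S4)·P(S4) + P(D|S5)·P(S5) + P(D|S6)·P(S6)
      = 0.11·0.04 + 0.25·0.4 + 0.05·0.2 + 0.09·0.04 + 0.07·0.24 + 0.03·0.08
      = 0.0044 + 0.1 + 0.01 + 0.0036 + 0.0168 + 0.0024 = 0.1372

P(D) ≈ 0.1372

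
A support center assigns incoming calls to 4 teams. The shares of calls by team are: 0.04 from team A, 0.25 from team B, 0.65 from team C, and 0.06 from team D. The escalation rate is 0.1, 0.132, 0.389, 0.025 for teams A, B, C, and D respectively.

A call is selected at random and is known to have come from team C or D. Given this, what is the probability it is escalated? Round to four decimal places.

Let S = {C, D}.
P(S) = 0.65 + 0.06 = 0.71.
P(E ∩ S) = 0.389·0.65 + 0.025·0.06 = 0.25285 + 0.0015 = 0.25435.
P(E | S) = 0.25435 / 0.71 = 0.358239…

P(E|S) ≈ 0.3582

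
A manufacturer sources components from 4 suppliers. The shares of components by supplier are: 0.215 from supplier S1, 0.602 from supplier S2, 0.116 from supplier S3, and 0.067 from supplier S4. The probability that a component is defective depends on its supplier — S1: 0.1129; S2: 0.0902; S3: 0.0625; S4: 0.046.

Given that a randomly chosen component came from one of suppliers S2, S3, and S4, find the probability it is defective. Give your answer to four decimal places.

P(D|S) ≈ 0.0823

Let S = {S2, S3, S4}.
P(S) = 0.602 + 0.116 + 0.067 = 0.785.
P(D ∩ S) = 0.0902·0.602 + 0.0625·0.116 + 0.046·0.067 = 0.0543004 + 0.00725 + 0.003082 = 0.0646324.
P(D | S) = 0.0646324 / 0.785 = 0.082334…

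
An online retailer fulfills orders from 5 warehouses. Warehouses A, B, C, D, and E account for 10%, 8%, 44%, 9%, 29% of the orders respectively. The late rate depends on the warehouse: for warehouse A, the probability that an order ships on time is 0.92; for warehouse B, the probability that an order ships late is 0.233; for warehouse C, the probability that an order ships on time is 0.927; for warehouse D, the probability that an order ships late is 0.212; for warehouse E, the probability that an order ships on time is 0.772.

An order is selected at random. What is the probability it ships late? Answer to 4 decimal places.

P(L|A) = 1 − 0.92 = 0.08.
P(L|C) = 1 − 0.927 = 0.073.
P(L|E) = 1 − 0.772 = 0.228.
P(L) = P(L|A)·P(A) + P(L|B)·P(B) + P(L|C)·P(C) + P(L|D)·P(D) + P(L|E)·P(E)
      = 0.08·0.1 + 0.233·0.08 + 0.073·0.44 + 0.212·0.09 + 0.228·0.29
      = 0.008 + 0.01864 + 0.03212 + 0.01908 + 0.06612 = 0.14396

P(L) ≈ 0.1440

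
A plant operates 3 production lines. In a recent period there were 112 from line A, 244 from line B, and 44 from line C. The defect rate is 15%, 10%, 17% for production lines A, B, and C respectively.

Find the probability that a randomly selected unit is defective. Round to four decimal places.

0.1217

Total: 112 + 244 + 44 = 400.
P(A) = 112/400 = 0.28. P(B) = 244/400 = 0.61. P(C) = 44/400 = 0.11.
Using total probability over the partition,
P(D) = P(D|A)·P(A) + P(D|B)·P(B) + P(D|C)·P(C)
      = 0.15·0.28 + 0.1·0.61 + 0.17·0.11
      = 0.042 + 0.061 + 0.0187 = 0.1217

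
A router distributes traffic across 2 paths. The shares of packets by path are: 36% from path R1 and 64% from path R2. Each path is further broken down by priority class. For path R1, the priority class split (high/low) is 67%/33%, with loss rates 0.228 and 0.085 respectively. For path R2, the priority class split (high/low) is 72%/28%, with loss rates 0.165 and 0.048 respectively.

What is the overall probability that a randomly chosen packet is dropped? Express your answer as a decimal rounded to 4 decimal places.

P(L) ≈ 0.1497

P(L|R1) = 0.67·0.228 + 0.33·0.085 = 0.15276 + 0.02805 = 0.18081
P(L|R2) = 0.72·0.165 + 0.28·0.048 = 0.1188 + 0.01344 = 0.13224
By total probability over the outer partition,
P(L) = 0.36·0.18081 + 0.64·0.13224
      = 0.0650916 + 0.0846336 = 0.1497252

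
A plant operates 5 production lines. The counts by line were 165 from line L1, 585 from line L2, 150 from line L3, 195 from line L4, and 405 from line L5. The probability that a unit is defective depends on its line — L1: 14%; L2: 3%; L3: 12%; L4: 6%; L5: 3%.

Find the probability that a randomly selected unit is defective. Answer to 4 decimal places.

P(D) ≈ 0.0550

Total: 165 + 585 + 150 + 195 + 405 = 1500.
P(L1) = 165/1500 = 0.11. P(L2) = 585/1500 = 0.39. P(L3) = 150/1500 = 0.1. P(L4) = 195/1500 = 0.13. P(L5) = 405/1500 = 0.27.
P(D) = P(D|L1)·P(L1) + P(D|L2)·P(L2) + P(D|L3)·P(L3) + P(D|L4)·P(L4) + P(D|L5)·P(L5)
      = 0.14·0.11 + 0.03·0.39 + 0.12·0.1 + 0.06·0.13 + 0.03·0.27
      = 0.0154 + 0.0117 + 0.012 + 0.0078 + 0.0081 = 0.055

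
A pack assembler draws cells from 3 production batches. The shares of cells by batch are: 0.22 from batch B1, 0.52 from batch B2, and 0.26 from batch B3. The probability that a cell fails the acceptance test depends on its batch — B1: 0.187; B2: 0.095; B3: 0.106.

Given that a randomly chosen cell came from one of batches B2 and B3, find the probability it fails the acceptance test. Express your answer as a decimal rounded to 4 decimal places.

Let S = {B2, B3}.
P(S) = 0.52 + 0.26 = 0.78.
P(F ∩ S) = 0.095·0.52 + 0.106·0.26 = 0.0494 + 0.02756 = 0.07696.
P(F | S) = 0.07696 / 0.78 = 0.098667…

0.0987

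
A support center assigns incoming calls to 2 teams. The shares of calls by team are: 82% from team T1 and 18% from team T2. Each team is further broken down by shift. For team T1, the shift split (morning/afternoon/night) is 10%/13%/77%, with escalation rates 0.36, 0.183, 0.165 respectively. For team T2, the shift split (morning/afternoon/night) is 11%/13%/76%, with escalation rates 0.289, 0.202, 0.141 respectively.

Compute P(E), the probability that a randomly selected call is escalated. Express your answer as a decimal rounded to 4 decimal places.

P(E|T1) = 0.1·0.36 + 0.13·0.183 + 0.77·0.165 = 0.036 + 0.02379 + 0.12705 = 0.18684
P(E|T2) = 0.11·0.289 + 0.13·0.202 + 0.76·0.141 = 0.03179 + 0.02626 + 0.10716 = 0.16521
By total probability over the outer partition,
P(E) = 0.82·0.18684 + 0.18·0.16521
      = 0.1532088 + 0.0297378 = 0.1829466

P(E) ≈ 0.1829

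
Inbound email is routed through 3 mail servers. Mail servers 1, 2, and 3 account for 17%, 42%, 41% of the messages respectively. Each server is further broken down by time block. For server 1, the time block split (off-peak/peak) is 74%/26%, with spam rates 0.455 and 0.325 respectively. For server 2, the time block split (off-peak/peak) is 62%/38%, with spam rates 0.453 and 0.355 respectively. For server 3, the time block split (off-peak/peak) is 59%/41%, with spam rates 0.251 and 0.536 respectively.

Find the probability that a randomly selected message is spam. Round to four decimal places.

0.3970

P(S|1) = 0.74·0.455 + 0.26·0.325 = 0.3367 + 0.0845 = 0.4212
P(S|2) = 0.62·0.453 + 0.38·0.355 = 0.28086 + 0.1349 = 0.41576
P(S|3) = 0.59·0.251 + 0.41·0.536 = 0.14809 + 0.21976 = 0.36785
By total probability over the outer partition,
P(S) = 0.17·0.4212 + 0.42·0.41576 + 0.41·0.36785
      = 0.071604 + 0.1746192 + 0.1508185 = 0.3970417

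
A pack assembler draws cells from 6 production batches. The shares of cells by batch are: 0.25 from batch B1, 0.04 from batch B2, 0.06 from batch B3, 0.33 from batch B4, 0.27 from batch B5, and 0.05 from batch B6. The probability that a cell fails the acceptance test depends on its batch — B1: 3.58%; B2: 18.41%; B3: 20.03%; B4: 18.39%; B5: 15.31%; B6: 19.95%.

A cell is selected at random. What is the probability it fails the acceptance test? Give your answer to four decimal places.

0.1403

Using total probability over the partition,
P(F) = P(F|B1)·P(B1) + P(F|B2)·P(B2) + P(F|B3)·P(B3) + P(F|B4)·P(B4) + P(F|B5)·P(B5) + P(F|B6)·P(B6)
      = 0.0358·0.25 + 0.1841·0.04 + 0.2003·0.06 + 0.1839·0.33 + 0.1531·0.27 + 0.1995·0.05
      = 0.00895 + 0.007364 + 0.012018 + 0.060687 + 0.041337 + 0.009975 = 0.140331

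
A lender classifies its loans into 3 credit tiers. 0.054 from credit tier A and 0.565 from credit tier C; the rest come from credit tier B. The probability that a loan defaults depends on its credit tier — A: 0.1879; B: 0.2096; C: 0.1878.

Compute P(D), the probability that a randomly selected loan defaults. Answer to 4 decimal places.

P(D) ≈ 0.1961

P(B) = 1 − (0.054 + 0.565) = 0.381.
P(D) = P(D|A)·P(A) + P(D|B)·P(B) + P(D|C)·P(C)
      = 0.1879·0.054 + 0.2096·0.381 + 0.1878·0.565
      = 0.0101466 + 0.0798576 + 0.106107 = 0.1961112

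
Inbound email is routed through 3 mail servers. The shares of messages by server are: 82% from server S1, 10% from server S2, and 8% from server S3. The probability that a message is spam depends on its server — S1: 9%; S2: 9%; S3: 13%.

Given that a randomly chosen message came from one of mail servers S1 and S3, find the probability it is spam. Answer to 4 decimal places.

Let J = {S1, S3}.
P(J) = 0.82 + 0.08 = 0.9.
P(S ∩ J) = 0.09·0.82 + 0.13·0.08 = 0.0738 + 0.0104 = 0.0842.
P(S | J) = 0.0842 / 0.9 = 0.093556…

P(S|J) ≈ 0.0936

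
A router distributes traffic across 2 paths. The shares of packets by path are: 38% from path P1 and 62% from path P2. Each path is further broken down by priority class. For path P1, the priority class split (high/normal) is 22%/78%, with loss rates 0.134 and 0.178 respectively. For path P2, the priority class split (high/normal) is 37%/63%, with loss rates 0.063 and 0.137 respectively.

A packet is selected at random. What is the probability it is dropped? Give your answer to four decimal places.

P(L|P1) = 0.22·0.134 + 0.78·0.178 = 0.02948 + 0.13884 = 0.16832
P(L|P2) = 0.37·0.063 + 0.63·0.137 = 0.02331 + 0.08631 = 0.10962
By total probability over the outer partition,
P(L) = 0.38·0.16832 + 0.62·0.10962
      = 0.0639616 + 0.0679644 = 0.131926

P(L) ≈ 0.1319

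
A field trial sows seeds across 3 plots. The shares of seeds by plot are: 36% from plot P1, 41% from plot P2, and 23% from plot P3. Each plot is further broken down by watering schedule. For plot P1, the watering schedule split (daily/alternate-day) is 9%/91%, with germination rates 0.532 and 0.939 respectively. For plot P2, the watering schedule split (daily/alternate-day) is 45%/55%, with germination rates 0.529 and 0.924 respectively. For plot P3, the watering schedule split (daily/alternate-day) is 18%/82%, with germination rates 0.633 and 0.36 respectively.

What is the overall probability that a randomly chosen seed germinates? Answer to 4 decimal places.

0.7249

P(G|P1) = 0.09·0.532 + 0.91·0.939 = 0.04788 + 0.85449 = 0.90237
P(G|P2) = 0.45·0.529 + 0.55·0.924 = 0.23805 + 0.5082 = 0.74625
P(G|P3) = 0.18·0.633 + 0.82·0.36 = 0.11394 + 0.2952 = 0.40914
Then overall,
P(G) = 0.36·0.90237 + 0.41·0.74625 + 0.23·0.40914
      = 0.3248532 + 0.3059625 + 0.0941022 = 0.7249179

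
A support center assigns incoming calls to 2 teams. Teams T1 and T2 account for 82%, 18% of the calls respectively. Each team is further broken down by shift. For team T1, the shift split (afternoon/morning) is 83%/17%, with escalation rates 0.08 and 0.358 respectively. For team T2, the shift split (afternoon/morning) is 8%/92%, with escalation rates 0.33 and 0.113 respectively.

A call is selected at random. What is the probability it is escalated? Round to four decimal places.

P(E) ≈ 0.1278

P(E|T1) = 0.83·0.08 + 0.17·0.358 = 0.0664 + 0.06086 = 0.12726
P(E|T2) = 0.08·0.33 + 0.92·0.113 = 0.0264 + 0.10396 = 0.13036
By total probability over the outer partition,
P(E) = 0.82·0.12726 + 0.18·0.13036
      = 0.1043532 + 0.0234648 = 0.127818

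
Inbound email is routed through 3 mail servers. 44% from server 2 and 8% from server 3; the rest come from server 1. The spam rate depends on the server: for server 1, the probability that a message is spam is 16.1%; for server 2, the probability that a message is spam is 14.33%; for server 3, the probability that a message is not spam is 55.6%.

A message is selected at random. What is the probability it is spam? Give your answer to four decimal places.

P(1) = 1 − (0.44 + 0.08) = 0.48.
P(S|3) = 1 − 0.556 = 0.444.
P(S) = P(S|1)·P(1) + P(S|2)·P(2) + P(S|3)·P(3)
      = 0.161·0.48 + 0.1433·0.44 + 0.444·0.08
      = 0.07728 + 0.063052 + 0.03552 = 0.175852

0.1759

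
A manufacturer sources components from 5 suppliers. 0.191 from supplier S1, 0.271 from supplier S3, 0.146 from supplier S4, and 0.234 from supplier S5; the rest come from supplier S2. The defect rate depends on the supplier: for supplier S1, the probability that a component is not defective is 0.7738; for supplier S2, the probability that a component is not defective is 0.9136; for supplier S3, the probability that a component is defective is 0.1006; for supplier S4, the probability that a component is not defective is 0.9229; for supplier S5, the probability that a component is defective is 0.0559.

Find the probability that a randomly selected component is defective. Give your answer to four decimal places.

P(D) ≈ 0.1085

P(S2) = 1 − (0.191 + 0.271 + 0.146 + 0.234) = 0.158.
P(D|S1) = 1 − 0.7738 = 0.2262.
P(D|S2) = 1 − 0.9136 = 0.0864.
P(D|S4) = 1 − 0.9229 = 0.0771.
Summing over the partition,
P(D) = P(D|S1)·P(S1) + P(D|S2)·P(S2) + P(D|S3)·P(S3) + P(D|S4)·P(S4) + P(D|S5)·P(S5)
      = 0.2262·0.191 + 0.0864·0.158 + 0.1006·0.271 + 0.0771·0.146 + 0.0559·0.234
      = 0.0432042 + 0.0136512 + 0.0272626 + 0.0112566 + 0.0130806 = 0.1084552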